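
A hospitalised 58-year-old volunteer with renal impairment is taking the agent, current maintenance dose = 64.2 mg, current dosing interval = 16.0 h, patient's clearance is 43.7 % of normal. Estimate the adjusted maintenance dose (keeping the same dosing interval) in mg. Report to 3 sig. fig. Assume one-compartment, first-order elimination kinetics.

To keep the same average steady-state level, dosing rate must scale with clearance.
CL ratio = 43.7 / 100 = 0.4370
New dose (same interval) = 64.2 × 0.4370 = 28.06 mg

28.1 mg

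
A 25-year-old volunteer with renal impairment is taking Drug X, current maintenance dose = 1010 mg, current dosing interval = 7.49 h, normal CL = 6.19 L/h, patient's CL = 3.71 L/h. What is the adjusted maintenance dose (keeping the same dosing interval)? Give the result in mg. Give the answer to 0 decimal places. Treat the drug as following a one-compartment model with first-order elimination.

To keep the same average steady-state level, dosing rate must scale with clearance.
CL ratio = 3.71 / 6.19 = 0.5994
New dose (same interval) = 1010 × 0.5994 = 605.4 mg

605 mg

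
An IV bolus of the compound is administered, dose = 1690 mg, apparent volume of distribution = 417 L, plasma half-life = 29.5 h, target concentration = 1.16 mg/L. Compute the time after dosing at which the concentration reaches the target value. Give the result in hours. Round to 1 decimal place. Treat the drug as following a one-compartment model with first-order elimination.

53.2 h

C₀ = Dose / Vd = 1690 / 417 = 4.053 mg/L
k = ln2 / t½ = 0.693147 / 29.5 = 0.02350 h⁻¹
t = ln(C₀ / C) / k = ln(4.053 / 1.16) / 0.02350
  = ln(3.494) / 0.02350 = 1.251 / 0.02350 = 53.23 h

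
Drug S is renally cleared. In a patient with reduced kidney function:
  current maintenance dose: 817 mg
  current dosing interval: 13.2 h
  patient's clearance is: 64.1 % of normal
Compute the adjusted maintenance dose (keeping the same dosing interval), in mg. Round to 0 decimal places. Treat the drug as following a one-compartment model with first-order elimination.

524 mg

To keep the same average steady-state level, dosing rate must scale with clearance.
CL ratio = 64.1 / 100 = 0.6410
New dose (same interval) = 817 × 0.6410 = 523.7 mg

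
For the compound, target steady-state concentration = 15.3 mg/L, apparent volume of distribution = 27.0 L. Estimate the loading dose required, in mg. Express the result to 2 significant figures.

410 mg

LD = Css × Vd = 15.3 × 27.0 = 413.1 mg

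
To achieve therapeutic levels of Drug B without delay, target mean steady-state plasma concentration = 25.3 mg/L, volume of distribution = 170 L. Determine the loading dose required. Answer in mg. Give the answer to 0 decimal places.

LD = Css × Vd = 25.3 × 170 = 4301 mg

4301 mg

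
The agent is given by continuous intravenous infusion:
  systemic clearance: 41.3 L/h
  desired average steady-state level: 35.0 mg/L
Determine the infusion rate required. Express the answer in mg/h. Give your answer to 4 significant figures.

1446 mg/h

At steady state, infusion rate R₀ = Css × CL = 35.0 × 41.30 = 1446 mg/h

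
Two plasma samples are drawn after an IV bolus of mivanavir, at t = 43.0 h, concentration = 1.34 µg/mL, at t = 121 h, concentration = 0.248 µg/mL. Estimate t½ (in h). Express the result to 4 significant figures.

k = ln(C₁/C₂) / (t₂ − t₁) = ln(1.34/0.248) / (121 − 43.0)
  = 1.687 / 78.00 = 0.02163 h⁻¹
t½ = ln2 / k = 0.693147 / 0.02163 = 32.05 h

32.05 h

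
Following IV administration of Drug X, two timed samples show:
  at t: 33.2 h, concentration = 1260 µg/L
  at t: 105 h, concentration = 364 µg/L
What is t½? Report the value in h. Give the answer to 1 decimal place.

40.1 h

k = ln(C₁/C₂) / (t₂ − t₁) = ln(1260/364) / (105 − 33.2)
  = 1.242 / 71.80 = 0.01730 h⁻¹
t½ = ln2 / k = 0.693147 / 0.01730 = 40.07 h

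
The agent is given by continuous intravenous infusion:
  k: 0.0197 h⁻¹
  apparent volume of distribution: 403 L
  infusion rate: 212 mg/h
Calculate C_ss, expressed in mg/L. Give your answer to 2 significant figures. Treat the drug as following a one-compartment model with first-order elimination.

27 mg/L

CL = k × Vd = 0.01970 × 403 = 7.939 L/h
At steady state Css = R₀ / CL = 212 / 7.939 = 26.70 mg/L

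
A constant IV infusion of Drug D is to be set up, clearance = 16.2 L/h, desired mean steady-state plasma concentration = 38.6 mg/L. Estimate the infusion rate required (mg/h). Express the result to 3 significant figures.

625 mg/h

At steady state, infusion rate R₀ = Css × CL = 38.6 × 16.20 = 625.3 mg/h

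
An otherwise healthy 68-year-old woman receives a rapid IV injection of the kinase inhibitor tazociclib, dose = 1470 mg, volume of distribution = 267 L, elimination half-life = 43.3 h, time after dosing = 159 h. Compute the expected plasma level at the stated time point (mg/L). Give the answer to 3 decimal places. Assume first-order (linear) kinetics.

0.432 mg/L

C₀ = Dose / Vd = 1470 / 267 = 5.506 mg/L
k = ln2 / t½ = 0.693147 / 43.3 = 0.01601 h⁻¹
C = C₀ · e^(−k·t) = 5.506 × e^(−0.01601 × 159)
  = 5.506 × 0.07843 = 0.4318 mg/L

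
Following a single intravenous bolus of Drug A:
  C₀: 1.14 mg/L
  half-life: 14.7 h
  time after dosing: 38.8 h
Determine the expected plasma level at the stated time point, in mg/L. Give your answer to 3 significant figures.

k = ln2 / t½ = 0.693147 / 14.7 = 0.04715 h⁻¹
C = C₀ · e^(−k·t) = 1.140 × e^(−0.04715 × 38.8)
  = 1.140 × 0.1605 = 0.1830 mg/L

0.183 mg/L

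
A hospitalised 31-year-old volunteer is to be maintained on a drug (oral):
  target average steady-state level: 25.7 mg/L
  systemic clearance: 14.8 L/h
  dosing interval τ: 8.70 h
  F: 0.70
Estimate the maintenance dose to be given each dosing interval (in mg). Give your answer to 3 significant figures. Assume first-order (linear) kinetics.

At steady state, F × (Dose/τ) = Css × CL.
Dose = Css × CL × τ / F = 25.7 × 14.80 × 8.70 / 0.70 = 4727 mg

4730 mg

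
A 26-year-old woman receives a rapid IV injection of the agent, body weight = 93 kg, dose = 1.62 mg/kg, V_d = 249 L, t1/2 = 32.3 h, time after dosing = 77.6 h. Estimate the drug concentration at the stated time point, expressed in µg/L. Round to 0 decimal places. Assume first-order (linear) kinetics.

Total dose = 1.62 × 93 = 150.7 mg
C₀ = Dose / Vd = 150.7 / 249 = 0.6052 mg/L
k = ln2 / t½ = 0.693147 / 32.3 = 0.02146 h⁻¹
C = C₀ · e^(−k·t) = 0.6052 × e^(−0.02146 × 77.6)
  = 0.6052 × 0.1891 = 0.1144 mg/L
Convert: 0.1144 mg/L × 1000 = 114.4 µg/L

114 µg/L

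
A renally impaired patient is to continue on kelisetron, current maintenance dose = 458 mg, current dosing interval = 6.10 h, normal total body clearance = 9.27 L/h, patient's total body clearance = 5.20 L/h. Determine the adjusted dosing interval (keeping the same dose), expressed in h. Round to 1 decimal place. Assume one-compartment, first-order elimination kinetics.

To keep the same average steady-state level, dosing rate must scale with clearance.
CL ratio = 5.20 / 9.27 = 0.5609
New interval (same dose) = 6.10 / 0.5609 = 10.88 h

10.9 h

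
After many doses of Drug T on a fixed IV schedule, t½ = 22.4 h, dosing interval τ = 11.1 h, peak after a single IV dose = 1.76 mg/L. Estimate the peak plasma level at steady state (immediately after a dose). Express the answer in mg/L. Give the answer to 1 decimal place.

k = ln2 / t½ = 0.693147 / 22.4 = 0.03094 h⁻¹
e^(−kτ) = e^(−0.03094 × 11.1) = 0.7093
Accumulation ratio R = 1 / (1 − e^(−kτ)) = 1 / (1 − 0.7093) = 3.440
Steady-state peak = C₀ × R = 1.76 × 3.440 = 6.054 mg/L

6.1 mg/L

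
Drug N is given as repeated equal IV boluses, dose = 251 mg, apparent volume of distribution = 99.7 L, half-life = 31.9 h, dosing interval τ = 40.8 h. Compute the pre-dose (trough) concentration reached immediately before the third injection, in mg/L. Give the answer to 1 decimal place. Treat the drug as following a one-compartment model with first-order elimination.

C₀ per dose = Dose / Vd = 251 / 99.7 = 2.518 mg/L
k = ln2 / t½ = 0.693147 / 31.9 = 0.02173 h⁻¹
Fraction remaining after one interval: r = e^(−kτ) = e^(−0.02173 × 40.8) = 0.4121
Before dose 3, 2 doses have been given (aged 1τ, 2τ).
C_trough = C₀ × (r + r²) = 2.518 × (0.4121 + 0.1698) = 1.465 mg/L

1.5 mg/L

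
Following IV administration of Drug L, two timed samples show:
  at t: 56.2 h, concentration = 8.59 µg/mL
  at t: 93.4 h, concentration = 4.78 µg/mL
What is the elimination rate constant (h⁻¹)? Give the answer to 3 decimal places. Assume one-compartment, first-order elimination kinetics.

k = ln(C₁/C₂) / (t₂ − t₁) = ln(8.59/4.78) / (93.4 − 56.2)
  = 0.5862 / 37.20 = 0.01576 h⁻¹

0.016 h⁻¹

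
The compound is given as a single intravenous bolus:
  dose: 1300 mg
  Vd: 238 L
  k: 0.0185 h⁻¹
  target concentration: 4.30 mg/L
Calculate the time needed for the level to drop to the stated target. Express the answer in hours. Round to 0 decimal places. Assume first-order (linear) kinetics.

C₀ = Dose / Vd = 1300 / 238 = 5.462 mg/L
t = ln(C₀ / C) / k = ln(5.462 / 4.30) / 0.01850
  = ln(1.270) / 0.01850 = 0.2390 / 0.01850 = 12.92 h

13 h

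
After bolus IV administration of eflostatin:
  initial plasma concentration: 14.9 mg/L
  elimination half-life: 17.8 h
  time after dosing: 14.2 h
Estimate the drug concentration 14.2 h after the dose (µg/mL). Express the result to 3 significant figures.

8.57 µg/mL

k = ln2 / t½ = 0.693147 / 17.8 = 0.03894 h⁻¹
C = C₀ · e^(−k·t) = 14.90 × e^(−0.03894 × 14.2)
  = 14.90 × 0.5753 = 8.572 mg/L
(8.572 mg/L = 8.572 µg/mL)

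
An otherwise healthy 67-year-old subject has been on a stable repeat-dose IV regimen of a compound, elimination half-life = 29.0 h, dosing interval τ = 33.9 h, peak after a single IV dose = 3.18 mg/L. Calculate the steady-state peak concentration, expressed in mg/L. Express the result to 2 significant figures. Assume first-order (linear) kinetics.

5.7 mg/L

k = ln2 / t½ = 0.693147 / 29.0 = 0.02390 h⁻¹
e^(−kτ) = e^(−0.02390 × 33.9) = 0.4448
Accumulation ratio R = 1 / (1 − e^(−kτ)) = 1 / (1 − 0.4448) = 1.801
Steady-state peak = C₀ × R = 3.18 × 1.801 = 5.727 mg/L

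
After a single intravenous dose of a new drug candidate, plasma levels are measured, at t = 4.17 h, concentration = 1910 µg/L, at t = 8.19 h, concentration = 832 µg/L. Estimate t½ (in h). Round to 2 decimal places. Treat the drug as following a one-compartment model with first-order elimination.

k = ln(C₁/C₂) / (t₂ − t₁) = ln(1910/832) / (8.19 − 4.17)
  = 0.8310 / 4.020 = 0.2067 h⁻¹
t½ = ln2 / k = 0.693147 / 0.2067 = 3.353 h

3.35 h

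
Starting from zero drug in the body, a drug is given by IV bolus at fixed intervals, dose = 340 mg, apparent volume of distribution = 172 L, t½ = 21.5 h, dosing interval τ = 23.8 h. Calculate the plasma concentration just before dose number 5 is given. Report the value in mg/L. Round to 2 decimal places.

1.63 mg/L

C₀ per dose = Dose / Vd = 340 / 172 = 1.977 mg/L
k = ln2 / t½ = 0.693147 / 21.5 = 0.03224 h⁻¹
Fraction remaining after one interval: r = e^(−kτ) = e^(−0.03224 × 23.8) = 0.4643
Before dose 5, 4 doses have been given (aged 1τ, 2τ, 3τ, 4τ).
C_trough = C₀ × (r + r² + … + r^4) = C₀ × r(1−r^4)/(1−r)
        = 1.977 × 0.4643 × (1 − 0.04647) / (1 − 0.4643) = 1.634 mg/L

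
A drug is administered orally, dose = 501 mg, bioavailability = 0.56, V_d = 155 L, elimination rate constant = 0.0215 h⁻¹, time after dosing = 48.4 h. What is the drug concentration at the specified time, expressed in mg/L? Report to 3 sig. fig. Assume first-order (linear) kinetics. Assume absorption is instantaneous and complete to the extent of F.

Amount reaching circulation = F × Dose = 0.56 × 501.0 = 280.6 mg
C₀ = F·Dose / Vd = 280.6 / 155 = 1.810 mg/L
C = C₀ · e^(−k·t) = 1.810 × e^(−0.02150 × 48.4)
  = 1.810 × 0.3532 = 0.6393 mg/L

0.639 mg/L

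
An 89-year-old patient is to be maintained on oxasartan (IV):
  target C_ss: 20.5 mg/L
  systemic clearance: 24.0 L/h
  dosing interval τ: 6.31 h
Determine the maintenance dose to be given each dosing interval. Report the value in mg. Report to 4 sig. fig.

3105 mg

At steady state, Dose/τ = Css × CL.
Dose = Css × CL × τ = 20.5 × 24.00 × 6.31 = 3105 mg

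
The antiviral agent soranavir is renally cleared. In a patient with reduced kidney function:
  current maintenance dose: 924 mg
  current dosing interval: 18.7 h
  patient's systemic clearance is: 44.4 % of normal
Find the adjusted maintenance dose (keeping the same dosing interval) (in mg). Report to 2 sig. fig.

To keep the same average steady-state level, dosing rate must scale with clearance.
CL ratio = 44.4 / 100 = 0.4440
New dose (same interval) = 924 × 0.4440 = 410.3 mg

410 mg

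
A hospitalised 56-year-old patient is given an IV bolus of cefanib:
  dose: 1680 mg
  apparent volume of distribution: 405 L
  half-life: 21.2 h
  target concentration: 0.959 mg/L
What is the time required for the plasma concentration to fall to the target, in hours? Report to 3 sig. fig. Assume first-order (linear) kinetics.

C₀ = Dose / Vd = 1680 / 405 = 4.148 mg/L
k = ln2 / t½ = 0.693147 / 21.2 = 0.03270 h⁻¹
t = ln(C₀ / C) / k = ln(4.148 / 0.959) / 0.03270
  = ln(4.325) / 0.03270 = 1.464 / 0.03270 = 44.77 h

44.8 h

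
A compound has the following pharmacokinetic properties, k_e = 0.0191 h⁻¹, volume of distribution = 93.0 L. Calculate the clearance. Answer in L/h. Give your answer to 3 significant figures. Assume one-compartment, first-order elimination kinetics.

CL = k × Vd = 0.0191 × 93.0 = 1.776 L/h

1.78 L/h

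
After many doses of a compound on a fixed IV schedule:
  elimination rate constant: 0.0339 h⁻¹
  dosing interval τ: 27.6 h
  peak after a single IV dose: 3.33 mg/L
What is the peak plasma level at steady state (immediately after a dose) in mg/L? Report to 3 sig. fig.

e^(−kτ) = e^(−0.03390 × 27.6) = 0.3923
Accumulation ratio R = 1 / (1 − e^(−kτ)) = 1 / (1 − 0.3923) = 1.646
Steady-state peak = C₀ × R = 3.33 × 1.646 = 5.481 mg/L

5.48 mg/L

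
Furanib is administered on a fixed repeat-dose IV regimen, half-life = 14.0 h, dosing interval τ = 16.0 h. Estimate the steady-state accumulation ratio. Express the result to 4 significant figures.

1.828

k = ln2 / t½ = 0.693147 / 14.0 = 0.04951 h⁻¹
e^(−kτ) = e^(−0.04951 × 16.0) = 0.4529
Accumulation ratio R = 1 / (1 − e^(−kτ)) = 1 / (1 − 0.4529) = 1.828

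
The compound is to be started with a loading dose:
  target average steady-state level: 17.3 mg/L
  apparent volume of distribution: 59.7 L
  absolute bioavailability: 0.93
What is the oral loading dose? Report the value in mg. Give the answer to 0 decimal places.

1111 mg

LD = Css × Vd / F = 17.3 × 59.7 / 0.93 = 1111 mg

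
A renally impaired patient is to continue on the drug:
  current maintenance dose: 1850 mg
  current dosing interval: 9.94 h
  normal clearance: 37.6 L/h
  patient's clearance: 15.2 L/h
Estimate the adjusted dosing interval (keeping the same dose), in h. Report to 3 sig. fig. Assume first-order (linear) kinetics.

24.6 h

To keep the same average steady-state level, dosing rate must scale with clearance.
CL ratio = 15.2 / 37.6 = 0.4043
New interval (same dose) = 9.94 / 0.4043 = 24.59 h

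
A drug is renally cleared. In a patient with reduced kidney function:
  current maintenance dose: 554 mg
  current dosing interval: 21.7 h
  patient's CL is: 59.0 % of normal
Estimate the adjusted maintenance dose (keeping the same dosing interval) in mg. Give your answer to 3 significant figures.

327 mg

To keep the same average steady-state level, dosing rate must scale with clearance.
CL ratio = 59.0 / 100 = 0.5900
New dose (same interval) = 554 × 0.5900 = 326.9 mg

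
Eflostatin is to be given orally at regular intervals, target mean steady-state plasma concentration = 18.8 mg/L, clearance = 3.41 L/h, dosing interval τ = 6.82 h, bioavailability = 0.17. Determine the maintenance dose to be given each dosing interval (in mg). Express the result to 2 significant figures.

At steady state, F × (Dose/τ) = Css × CL.
Dose = Css × CL × τ / F = 18.8 × 3.410 × 6.82 / 0.17 = 2572 mg

2600 mg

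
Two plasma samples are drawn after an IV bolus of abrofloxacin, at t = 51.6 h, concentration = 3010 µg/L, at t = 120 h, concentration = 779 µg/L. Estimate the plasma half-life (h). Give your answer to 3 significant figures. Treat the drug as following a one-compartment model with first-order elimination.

k = ln(C₁/C₂) / (t₂ − t₁) = ln(3010/779) / (120 − 51.6)
  = 1.352 / 68.40 = 0.01977 h⁻¹
t½ = ln2 / k = 0.693147 / 0.01977 = 35.06 h

35.1 h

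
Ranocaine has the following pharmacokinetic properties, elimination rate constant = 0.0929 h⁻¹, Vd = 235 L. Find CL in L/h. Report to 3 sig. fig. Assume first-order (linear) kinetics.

CL = k × Vd = 0.0929 × 235 = 21.83 L/h

21.8 L/h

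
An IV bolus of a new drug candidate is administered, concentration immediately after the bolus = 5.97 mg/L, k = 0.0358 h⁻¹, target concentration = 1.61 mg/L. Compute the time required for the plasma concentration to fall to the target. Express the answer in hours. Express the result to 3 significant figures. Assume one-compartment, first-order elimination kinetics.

36.6 h

t = ln(C₀ / C) / k = ln(5.970 / 1.61) / 0.03580
  = ln(3.708) / 0.03580 = 1.310 / 0.03580 = 36.59 h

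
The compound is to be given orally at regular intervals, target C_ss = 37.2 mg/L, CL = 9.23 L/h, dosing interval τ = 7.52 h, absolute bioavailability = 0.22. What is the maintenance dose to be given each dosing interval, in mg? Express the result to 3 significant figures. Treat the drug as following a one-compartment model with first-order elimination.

11700 mg

At steady state, F × (Dose/τ) = Css × CL.
Dose = Css × CL × τ / F = 37.2 × 9.230 × 7.52 / 0.22 = 11740 mg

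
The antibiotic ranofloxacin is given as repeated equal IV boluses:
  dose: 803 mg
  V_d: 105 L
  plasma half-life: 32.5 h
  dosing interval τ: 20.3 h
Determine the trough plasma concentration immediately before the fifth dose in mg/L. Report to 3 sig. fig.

C₀ per dose = Dose / Vd = 803 / 105 = 7.648 mg/L
k = ln2 / t½ = 0.693147 / 32.5 = 0.02133 h⁻¹
Fraction remaining after one interval: r = e^(−kτ) = e^(−0.02133 × 20.3) = 0.6486
Before dose 5, 4 doses have been given (aged 1τ, 2τ, 3τ, 4τ).
C_trough = C₀ × (r + r² + … + r^4) = C₀ × r(1−r^4)/(1−r)
        = 7.648 × 0.6486 × (1 − 0.1770) / (1 − 0.6486) = 11.62 mg/L

11.6 mg/L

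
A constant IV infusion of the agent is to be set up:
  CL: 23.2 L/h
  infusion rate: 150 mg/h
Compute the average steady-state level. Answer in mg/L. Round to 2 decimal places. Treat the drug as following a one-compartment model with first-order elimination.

6.47 mg/L

At steady state Css = R₀ / CL = 150 / 23.20 = 6.466 mg/L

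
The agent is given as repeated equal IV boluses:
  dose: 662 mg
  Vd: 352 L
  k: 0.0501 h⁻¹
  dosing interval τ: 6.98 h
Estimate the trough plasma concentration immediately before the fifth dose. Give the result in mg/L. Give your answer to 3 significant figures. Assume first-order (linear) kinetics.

3.38 mg/L

C₀ per dose = Dose / Vd = 662 / 352 = 1.881 mg/L
Fraction remaining after one interval: r = e^(−kτ) = e^(−0.05010 × 6.98) = 0.7049
Before dose 5, 4 doses have been given (aged 1τ, 2τ, 3τ, 4τ).
C_trough = C₀ × (r + r² + … + r^4) = C₀ × r(1−r^4)/(1−r)
        = 1.881 × 0.7049 × (1 − 0.2469) / (1 − 0.7049) = 3.384 mg/L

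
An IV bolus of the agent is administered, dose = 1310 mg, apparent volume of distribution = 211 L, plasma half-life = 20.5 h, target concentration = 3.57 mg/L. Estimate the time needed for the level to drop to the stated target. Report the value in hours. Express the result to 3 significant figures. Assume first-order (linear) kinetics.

C₀ = Dose / Vd = 1310 / 211 = 6.209 mg/L
k = ln2 / t½ = 0.693147 / 20.5 = 0.03381 h⁻¹
t = ln(C₀ / C) / k = ln(6.209 / 3.57) / 0.03381
  = ln(1.739) / 0.03381 = 0.5533 / 0.03381 = 16.36 h

16.4 h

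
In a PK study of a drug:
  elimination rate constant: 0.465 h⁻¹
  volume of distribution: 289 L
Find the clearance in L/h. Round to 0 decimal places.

134 L/h

CL = k × Vd = 0.465 × 289 = 134.4 L/h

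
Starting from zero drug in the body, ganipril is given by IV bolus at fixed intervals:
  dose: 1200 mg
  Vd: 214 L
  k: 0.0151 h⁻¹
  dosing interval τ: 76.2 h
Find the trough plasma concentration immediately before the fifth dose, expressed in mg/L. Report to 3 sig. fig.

2.57 mg/L

C₀ per dose = Dose / Vd = 1200 / 214 = 5.607 mg/L
Fraction remaining after one interval: r = e^(−kτ) = e^(−0.01510 × 76.2) = 0.3164
Before dose 5, 4 doses have been given (aged 1τ, 2τ, 3τ, 4τ).
C_trough = C₀ × (r + r² + … + r^4) = C₀ × r(1−r^4)/(1−r)
        = 5.607 × 0.3164 × (1 − 0.01002) / (1 − 0.3164) = 2.569 mg/L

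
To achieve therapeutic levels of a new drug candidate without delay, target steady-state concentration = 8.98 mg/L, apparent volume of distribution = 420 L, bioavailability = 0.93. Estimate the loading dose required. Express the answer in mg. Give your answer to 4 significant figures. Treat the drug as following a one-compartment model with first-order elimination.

4055 mg

LD = Css × Vd / F = 8.98 × 420 / 0.93 = 4055 mg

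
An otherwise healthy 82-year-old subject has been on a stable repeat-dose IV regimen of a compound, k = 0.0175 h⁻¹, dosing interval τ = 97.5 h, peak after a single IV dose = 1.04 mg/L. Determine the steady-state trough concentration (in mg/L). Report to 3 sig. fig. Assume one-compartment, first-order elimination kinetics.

e^(−kτ) = e^(−0.01750 × 97.5) = 0.1815
Accumulation ratio R = 1 / (1 − e^(−kτ)) = 1 / (1 − 0.1815) = 1.222
Steady-state trough = C₀ × R × e^(−kτ) = 1.04 × 1.222 × 0.1815 = 0.2307 mg/L

0.231 mg/L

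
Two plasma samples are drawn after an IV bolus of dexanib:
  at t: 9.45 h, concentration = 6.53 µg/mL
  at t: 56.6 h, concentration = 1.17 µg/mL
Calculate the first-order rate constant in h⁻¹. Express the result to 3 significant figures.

0.0365 h⁻¹

k = ln(C₁/C₂) / (t₂ − t₁) = ln(6.53/1.17) / (56.6 − 9.45)
  = 1.719 / 47.15 = 0.03646 h⁻¹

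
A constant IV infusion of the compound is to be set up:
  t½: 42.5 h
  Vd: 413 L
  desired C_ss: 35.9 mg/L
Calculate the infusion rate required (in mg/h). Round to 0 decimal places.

242 mg/h

k = ln2 / t½ = 0.693147 / 42.5 = 0.01631 h⁻¹
CL = k × Vd = 0.01631 × 413 = 6.736 L/h
At steady state, infusion rate R₀ = Css × CL = 35.9 × 6.736 = 241.8 mg/h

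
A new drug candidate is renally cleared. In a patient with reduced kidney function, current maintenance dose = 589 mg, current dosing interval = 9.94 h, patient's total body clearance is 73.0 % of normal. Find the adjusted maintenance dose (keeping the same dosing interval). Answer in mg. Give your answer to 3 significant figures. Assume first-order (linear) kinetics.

To keep the same average steady-state level, dosing rate must scale with clearance.
CL ratio = 73.0 / 100 = 0.7300
New dose (same interval) = 589 × 0.7300 = 430.0 mg

430 mg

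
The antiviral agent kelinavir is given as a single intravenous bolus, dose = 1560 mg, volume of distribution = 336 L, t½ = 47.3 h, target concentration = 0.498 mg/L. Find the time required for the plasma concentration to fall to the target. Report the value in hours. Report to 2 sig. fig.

C₀ = Dose / Vd = 1560 / 336 = 4.643 mg/L
k = ln2 / t½ = 0.693147 / 47.3 = 0.01465 h⁻¹
t = ln(C₀ / C) / k = ln(4.643 / 0.498) / 0.01465
  = ln(9.323) / 0.01465 = 2.232 / 0.01465 = 152.4 h

150 h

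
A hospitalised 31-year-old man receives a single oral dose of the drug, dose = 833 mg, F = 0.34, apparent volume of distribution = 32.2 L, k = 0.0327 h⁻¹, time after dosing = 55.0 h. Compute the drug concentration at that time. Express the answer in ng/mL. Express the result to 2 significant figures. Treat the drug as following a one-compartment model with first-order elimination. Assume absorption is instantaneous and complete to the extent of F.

Amount reaching circulation = F × Dose = 0.34 × 833.0 = 283.2 mg
C₀ = F·Dose / Vd = 283.2 / 32.2 = 8.795 mg/L
C = C₀ · e^(−k·t) = 8.795 × e^(−0.03270 × 55.0)
  = 8.795 × 0.1655 = 1.456 mg/L
Convert: 1.456 mg/L × 1000 = 1456 ng/mL

1500 ng/mL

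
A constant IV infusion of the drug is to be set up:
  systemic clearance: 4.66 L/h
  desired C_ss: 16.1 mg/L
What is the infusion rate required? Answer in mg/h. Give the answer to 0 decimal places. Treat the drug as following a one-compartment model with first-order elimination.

At steady state, infusion rate R₀ = Css × CL = 16.1 × 4.660 = 75.03 mg/h

75 mg/h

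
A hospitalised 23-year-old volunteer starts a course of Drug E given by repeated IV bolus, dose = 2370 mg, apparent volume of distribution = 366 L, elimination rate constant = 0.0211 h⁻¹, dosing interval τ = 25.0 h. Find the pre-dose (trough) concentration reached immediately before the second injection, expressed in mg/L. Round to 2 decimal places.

C₀ per dose = Dose / Vd = 2370 / 366 = 6.475 mg/L
Fraction remaining after one interval: r = e^(−kτ) = e^(−0.02110 × 25.0) = 0.5901
Before dose 2, 1 dose has been given (aged 1τ).
C_trough = C₀ × r = 6.475 × 0.5901 = 3.821 mg/L

3.82 mg/L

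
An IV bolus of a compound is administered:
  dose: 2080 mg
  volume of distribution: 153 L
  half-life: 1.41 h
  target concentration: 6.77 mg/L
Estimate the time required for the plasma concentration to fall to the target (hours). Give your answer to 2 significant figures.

1.4 h

C₀ = Dose / Vd = 2080 / 153 = 13.59 mg/L
k = ln2 / t½ = 0.693147 / 1.41 = 0.4916 h⁻¹
t = ln(C₀ / C) / k = ln(13.59 / 6.77) / 0.4916
  = ln(2.007) / 0.4916 = 0.6966 / 0.4916 = 1.417 h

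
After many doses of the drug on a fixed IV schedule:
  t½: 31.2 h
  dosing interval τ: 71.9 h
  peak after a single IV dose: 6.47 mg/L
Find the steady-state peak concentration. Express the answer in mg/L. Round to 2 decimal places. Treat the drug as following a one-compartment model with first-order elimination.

k = ln2 / t½ = 0.693147 / 31.2 = 0.02222 h⁻¹
e^(−kτ) = e^(−0.02222 × 71.9) = 0.2024
Accumulation ratio R = 1 / (1 − e^(−kτ)) = 1 / (1 − 0.2024) = 1.254
Steady-state peak = C₀ × R = 6.47 × 1.254 = 8.113 mg/L

8.11 mg/L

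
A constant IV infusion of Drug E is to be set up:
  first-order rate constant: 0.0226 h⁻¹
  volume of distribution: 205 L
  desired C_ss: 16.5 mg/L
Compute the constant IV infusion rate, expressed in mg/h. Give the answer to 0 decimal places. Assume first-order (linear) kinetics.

CL = k × Vd = 0.02260 × 205 = 4.633 L/h
At steady state, infusion rate R₀ = Css × CL = 16.5 × 4.633 = 76.44 mg/h

76 mg/h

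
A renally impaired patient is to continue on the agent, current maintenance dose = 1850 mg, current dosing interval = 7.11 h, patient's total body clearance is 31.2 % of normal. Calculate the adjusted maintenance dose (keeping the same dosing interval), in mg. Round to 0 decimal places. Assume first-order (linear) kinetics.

577 mg

To keep the same average steady-state level, dosing rate must scale with clearance.
CL ratio = 31.2 / 100 = 0.3120
New dose (same interval) = 1850 × 0.3120 = 577.2 mg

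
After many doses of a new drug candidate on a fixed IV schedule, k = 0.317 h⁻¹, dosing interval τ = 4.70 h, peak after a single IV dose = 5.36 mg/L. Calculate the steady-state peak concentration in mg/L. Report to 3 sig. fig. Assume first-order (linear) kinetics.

6.92 mg/L

e^(−kτ) = e^(−0.3170 × 4.70) = 0.2254
Accumulation ratio R = 1 / (1 − e^(−kτ)) = 1 / (1 − 0.2254) = 1.291
Steady-state peak = C₀ × R = 5.36 × 1.291 = 6.920 mg/L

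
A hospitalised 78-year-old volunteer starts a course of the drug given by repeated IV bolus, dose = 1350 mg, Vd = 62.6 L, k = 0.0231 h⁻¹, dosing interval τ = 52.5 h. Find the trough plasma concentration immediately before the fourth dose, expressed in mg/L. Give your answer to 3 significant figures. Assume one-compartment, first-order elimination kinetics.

C₀ per dose = Dose / Vd = 1350 / 62.6 = 21.57 mg/L
Fraction remaining after one interval: r = e^(−kτ) = e^(−0.02310 × 52.5) = 0.2974
Before dose 4, 3 doses have been given (aged 1τ, 2τ, 3τ).
C_trough = C₀ × (r + r² + … + r^3) = C₀ × r(1−r^3)/(1−r)
        = 21.57 × 0.2974 × (1 − 0.02630) / (1 − 0.2974) = 8.890 mg/L

8.89 mg/L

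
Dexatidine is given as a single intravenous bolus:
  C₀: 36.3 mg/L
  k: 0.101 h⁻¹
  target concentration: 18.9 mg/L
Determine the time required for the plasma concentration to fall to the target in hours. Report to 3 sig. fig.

t = ln(C₀ / C) / k = ln(36.30 / 18.9) / 0.1010
  = ln(1.921) / 0.1010 = 0.6528 / 0.1010 = 6.463 h

6.46 h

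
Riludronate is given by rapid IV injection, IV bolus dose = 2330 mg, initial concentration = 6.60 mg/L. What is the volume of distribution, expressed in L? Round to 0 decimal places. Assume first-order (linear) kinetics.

Vd = Dose / C₀ = 2330 / 6.60 = 353.0 L

353 L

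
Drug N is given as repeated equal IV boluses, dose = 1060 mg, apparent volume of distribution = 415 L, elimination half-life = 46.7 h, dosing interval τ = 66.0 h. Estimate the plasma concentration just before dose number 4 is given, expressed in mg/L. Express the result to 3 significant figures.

1.45 mg/L

C₀ per dose = Dose / Vd = 1060 / 415 = 2.554 mg/L
k = ln2 / t½ = 0.693147 / 46.7 = 0.01484 h⁻¹
Fraction remaining after one interval: r = e^(−kτ) = e^(−0.01484 × 66.0) = 0.3755
Before dose 4, 3 doses have been given (aged 1τ, 2τ, 3τ).
C_trough = C₀ × (r + r² + … + r^3) = C₀ × r(1−r^3)/(1−r)
        = 2.554 × 0.3755 × (1 − 0.05295) / (1 − 0.3755) = 1.454 mg/L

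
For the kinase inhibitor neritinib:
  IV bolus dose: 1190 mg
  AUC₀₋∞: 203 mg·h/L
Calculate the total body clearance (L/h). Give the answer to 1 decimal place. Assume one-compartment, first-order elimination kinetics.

5.9 L/h

CL = Dose / AUC = 1190 / 203 = 5.862 L/h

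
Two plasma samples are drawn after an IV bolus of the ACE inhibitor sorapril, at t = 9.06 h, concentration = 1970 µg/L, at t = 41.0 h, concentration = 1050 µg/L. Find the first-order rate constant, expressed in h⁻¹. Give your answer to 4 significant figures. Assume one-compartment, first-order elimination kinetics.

k = ln(C₁/C₂) / (t₂ − t₁) = ln(1970/1050) / (41.0 − 9.06)
  = 0.6292 / 31.94 = 0.01970 h⁻¹

0.01970 h⁻¹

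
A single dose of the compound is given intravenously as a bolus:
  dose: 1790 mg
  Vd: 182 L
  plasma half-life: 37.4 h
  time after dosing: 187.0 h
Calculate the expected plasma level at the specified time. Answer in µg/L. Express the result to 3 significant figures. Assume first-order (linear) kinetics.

C₀ = Dose / Vd = 1790 / 182 = 9.835 mg/L
k = ln2 / t½ = 0.693147 / 37.4 = 0.01853 h⁻¹
t / t½ = 187.0 / 37.4 = 5 half-lives
C = C₀ × (1/2)^5 = 9.835 × 0.03125 = 0.3073 mg/L
Convert: 0.3073 mg/L × 1000 = 307.3 µg/L

307 µg/L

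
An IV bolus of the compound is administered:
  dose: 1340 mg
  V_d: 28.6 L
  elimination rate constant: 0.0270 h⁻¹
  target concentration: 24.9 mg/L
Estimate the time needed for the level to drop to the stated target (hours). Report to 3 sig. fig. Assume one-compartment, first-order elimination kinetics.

C₀ = Dose / Vd = 1340 / 28.6 = 46.85 mg/L
t = ln(C₀ / C) / k = ln(46.85 / 24.9) / 0.02700
  = ln(1.882) / 0.02700 = 0.6323 / 0.02700 = 23.42 h

23.4 h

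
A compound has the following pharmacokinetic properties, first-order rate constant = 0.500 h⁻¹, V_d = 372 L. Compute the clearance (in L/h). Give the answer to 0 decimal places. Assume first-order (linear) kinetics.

186 L/h

CL = k × Vd = 0.500 × 372 = 186.0 L/h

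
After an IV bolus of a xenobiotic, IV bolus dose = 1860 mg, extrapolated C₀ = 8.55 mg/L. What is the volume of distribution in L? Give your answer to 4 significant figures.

217.5 L

Vd = Dose / C₀ = 1860 / 8.55 = 217.5 L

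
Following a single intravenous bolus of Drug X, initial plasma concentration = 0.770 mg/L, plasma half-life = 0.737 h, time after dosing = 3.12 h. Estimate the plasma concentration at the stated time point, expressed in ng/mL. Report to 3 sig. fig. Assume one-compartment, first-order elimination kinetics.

k = ln2 / t½ = 0.693147 / 0.737 = 0.9405 h⁻¹
C = C₀ · e^(−k·t) = 0.7700 × e^(−0.9405 × 3.12)
  = 0.7700 × 0.05316 = 0.04093 mg/L
Convert: 0.04093 mg/L × 1000 = 40.93 ng/mL

40.9 ng/mL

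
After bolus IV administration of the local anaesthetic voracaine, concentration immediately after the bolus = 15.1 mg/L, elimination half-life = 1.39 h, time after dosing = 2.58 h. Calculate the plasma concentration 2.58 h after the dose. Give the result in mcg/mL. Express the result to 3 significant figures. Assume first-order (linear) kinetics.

4.17 mcg/mL

k = ln2 / t½ = 0.693147 / 1.39 = 0.4987 h⁻¹
C = C₀ · e^(−k·t) = 15.10 × e^(−0.4987 × 2.58)
  = 15.10 × 0.2762 = 4.171 mg/L
(4.171 mg/L = 4.171 mcg/mL)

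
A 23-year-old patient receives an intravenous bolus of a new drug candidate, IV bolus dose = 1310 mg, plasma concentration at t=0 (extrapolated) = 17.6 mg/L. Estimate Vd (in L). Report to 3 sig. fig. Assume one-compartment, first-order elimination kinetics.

74.4 L

Vd = Dose / C₀ = 1310 / 17.6 = 74.43 L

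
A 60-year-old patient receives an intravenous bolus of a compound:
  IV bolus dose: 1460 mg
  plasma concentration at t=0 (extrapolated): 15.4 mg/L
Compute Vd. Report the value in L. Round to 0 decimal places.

Vd = Dose / C₀ = 1460 / 15.4 = 94.81 L

95 L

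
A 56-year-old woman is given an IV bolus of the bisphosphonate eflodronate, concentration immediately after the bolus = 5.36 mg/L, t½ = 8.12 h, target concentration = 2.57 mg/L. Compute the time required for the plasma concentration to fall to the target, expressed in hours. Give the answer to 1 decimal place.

8.6 h

k = ln2 / t½ = 0.693147 / 8.12 = 0.08536 h⁻¹
t = ln(C₀ / C) / k = ln(5.360 / 2.57) / 0.08536
  = ln(2.086) / 0.08536 = 0.7352 / 0.08536 = 8.613 h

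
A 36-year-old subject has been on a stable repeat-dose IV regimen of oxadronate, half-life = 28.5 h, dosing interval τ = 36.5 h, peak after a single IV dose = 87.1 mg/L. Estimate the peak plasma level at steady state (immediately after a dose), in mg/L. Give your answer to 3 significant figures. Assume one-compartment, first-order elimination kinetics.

k = ln2 / t½ = 0.693147 / 28.5 = 0.02432 h⁻¹
e^(−kτ) = e^(−0.02432 × 36.5) = 0.4116
Accumulation ratio R = 1 / (1 − e^(−kτ)) = 1 / (1 − 0.4116) = 1.700
Steady-state peak = C₀ × R = 87.1 × 1.700 = 148.1 mg/L

148 mg/L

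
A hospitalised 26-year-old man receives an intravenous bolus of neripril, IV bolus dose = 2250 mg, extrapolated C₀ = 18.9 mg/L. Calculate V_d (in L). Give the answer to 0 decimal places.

Vd = Dose / C₀ = 2250 / 18.9 = 119.0 L

119 L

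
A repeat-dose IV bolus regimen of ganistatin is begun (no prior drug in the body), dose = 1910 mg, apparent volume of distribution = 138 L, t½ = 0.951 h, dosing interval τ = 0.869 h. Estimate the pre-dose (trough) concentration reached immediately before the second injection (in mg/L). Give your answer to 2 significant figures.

C₀ per dose = Dose / Vd = 1910 / 138 = 13.84 mg/L
k = ln2 / t½ = 0.693147 / 0.951 = 0.7289 h⁻¹
Fraction remaining after one interval: r = e^(−kτ) = e^(−0.7289 × 0.869) = 0.5308
Before dose 2, 1 dose has been given (aged 1τ).
C_trough = C₀ × r = 13.84 × 0.5308 = 7.346 mg/L

7.3 mg/L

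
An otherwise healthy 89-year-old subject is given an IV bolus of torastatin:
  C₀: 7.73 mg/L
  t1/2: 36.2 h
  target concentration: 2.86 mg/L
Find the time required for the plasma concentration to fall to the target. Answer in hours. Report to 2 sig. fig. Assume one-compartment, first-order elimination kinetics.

52 h

k = ln2 / t½ = 0.693147 / 36.2 = 0.01915 h⁻¹
t = ln(C₀ / C) / k = ln(7.730 / 2.86) / 0.01915
  = ln(2.703) / 0.01915 = 0.9944 / 0.01915 = 51.93 h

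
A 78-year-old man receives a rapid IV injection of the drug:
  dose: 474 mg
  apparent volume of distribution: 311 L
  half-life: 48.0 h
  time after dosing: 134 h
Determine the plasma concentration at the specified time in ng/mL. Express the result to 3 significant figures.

C₀ = Dose / Vd = 474.0 / 311 = 1.524 mg/L
k = ln2 / t½ = 0.693147 / 48.0 = 0.01444 h⁻¹
C = C₀ · e^(−k·t) = 1.524 × e^(−0.01444 × 134)
  = 1.524 × 0.1444 = 0.2201 mg/L
Convert: 0.2201 mg/L × 1000 = 220.1 ng/mL

220 ng/mL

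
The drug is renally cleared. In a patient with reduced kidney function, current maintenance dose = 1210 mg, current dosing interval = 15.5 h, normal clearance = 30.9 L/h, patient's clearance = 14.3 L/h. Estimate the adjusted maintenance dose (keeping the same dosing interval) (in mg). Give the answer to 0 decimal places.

560 mg

To keep the same average steady-state level, dosing rate must scale with clearance.
CL ratio = 14.3 / 30.9 = 0.4628
New dose (same interval) = 1210 × 0.4628 = 560.0 mg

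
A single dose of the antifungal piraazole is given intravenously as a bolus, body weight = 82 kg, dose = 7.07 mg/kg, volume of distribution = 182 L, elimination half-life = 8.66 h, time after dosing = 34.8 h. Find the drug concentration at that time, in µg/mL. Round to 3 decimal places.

0.197 µg/mL

Total dose = 7.07 × 82 = 579.7 mg
C₀ = Dose / Vd = 579.7 / 182 = 3.185 mg/L
k = ln2 / t½ = 0.693147 / 8.66 = 0.08004 h⁻¹
C = C₀ · e^(−k·t) = 3.185 × e^(−0.08004 × 34.8)
  = 3.185 × 0.06170 = 0.1965 mg/L
(0.1965 mg/L = 0.1965 µg/mL)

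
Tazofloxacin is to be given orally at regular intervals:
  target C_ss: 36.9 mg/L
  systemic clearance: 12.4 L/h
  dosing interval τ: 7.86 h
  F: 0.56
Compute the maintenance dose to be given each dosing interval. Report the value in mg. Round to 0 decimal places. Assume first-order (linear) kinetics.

At steady state, F × (Dose/τ) = Css × CL.
Dose = Css × CL × τ / F = 36.9 × 12.40 × 7.86 / 0.56 = 6422 mg

6422 mg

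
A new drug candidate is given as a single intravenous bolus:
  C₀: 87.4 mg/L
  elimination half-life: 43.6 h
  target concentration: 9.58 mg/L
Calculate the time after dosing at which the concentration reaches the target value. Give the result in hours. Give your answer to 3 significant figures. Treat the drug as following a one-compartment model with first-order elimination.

139 h

k = ln2 / t½ = 0.693147 / 43.6 = 0.01590 h⁻¹
t = ln(C₀ / C) / k = ln(87.40 / 9.58) / 0.01590
  = ln(9.123) / 0.01590 = 2.211 / 0.01590 = 139.1 h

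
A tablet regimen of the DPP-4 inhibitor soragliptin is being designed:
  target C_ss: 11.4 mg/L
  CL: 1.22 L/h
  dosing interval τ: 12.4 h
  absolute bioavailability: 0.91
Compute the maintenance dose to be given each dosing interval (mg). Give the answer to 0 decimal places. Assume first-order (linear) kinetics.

At steady state, F × (Dose/τ) = Css × CL.
Dose = Css × CL × τ / F = 11.4 × 1.220 × 12.4 / 0.91 = 189.5 mg

190 mg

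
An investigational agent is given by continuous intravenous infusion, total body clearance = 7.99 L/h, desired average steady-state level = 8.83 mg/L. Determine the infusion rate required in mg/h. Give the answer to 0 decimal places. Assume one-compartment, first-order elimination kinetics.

At steady state, infusion rate R₀ = Css × CL = 8.83 × 7.990 = 70.55 mg/h

71 mg/h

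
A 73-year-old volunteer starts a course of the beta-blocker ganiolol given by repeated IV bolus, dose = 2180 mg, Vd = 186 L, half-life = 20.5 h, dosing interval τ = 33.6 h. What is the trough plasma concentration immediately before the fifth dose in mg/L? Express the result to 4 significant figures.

5.484 mg/L

C₀ per dose = Dose / Vd = 2180 / 186 = 11.72 mg/L
k = ln2 / t½ = 0.693147 / 20.5 = 0.03381 h⁻¹
Fraction remaining after one interval: r = e^(−kτ) = e^(−0.03381 × 33.6) = 0.3211
Before dose 5, 4 doses have been given (aged 1τ, 2τ, 3τ, 4τ).
C_trough = C₀ × (r + r² + … + r^4) = C₀ × r(1−r^4)/(1−r)
        = 11.72 × 0.3211 × (1 − 0.01063) / (1 − 0.3211) = 5.484 mg/L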